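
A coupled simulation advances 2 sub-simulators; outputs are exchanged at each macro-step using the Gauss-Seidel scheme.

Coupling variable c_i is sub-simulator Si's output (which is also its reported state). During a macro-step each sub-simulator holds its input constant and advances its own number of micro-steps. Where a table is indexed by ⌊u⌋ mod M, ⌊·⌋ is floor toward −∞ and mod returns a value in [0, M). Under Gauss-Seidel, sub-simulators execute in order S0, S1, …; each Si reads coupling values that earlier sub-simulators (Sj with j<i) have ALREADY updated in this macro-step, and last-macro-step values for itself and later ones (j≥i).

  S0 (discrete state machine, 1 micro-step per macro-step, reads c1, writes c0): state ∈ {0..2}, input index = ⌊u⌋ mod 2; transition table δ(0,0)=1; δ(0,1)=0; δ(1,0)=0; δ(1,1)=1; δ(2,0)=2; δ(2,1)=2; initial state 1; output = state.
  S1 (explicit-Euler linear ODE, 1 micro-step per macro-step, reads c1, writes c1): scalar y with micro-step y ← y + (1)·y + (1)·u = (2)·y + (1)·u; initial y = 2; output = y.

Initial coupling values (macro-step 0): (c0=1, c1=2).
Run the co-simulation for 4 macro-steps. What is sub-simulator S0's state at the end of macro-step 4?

macro 1: S0 reads c1=2 → after 1×micro: 0; S1 reads c1=2 → after 1×micro: 6 ⇒ (c0=0, c1=6)
macro 2: S0 reads c1=6 → after 1×micro: 1; S1 reads c1=6 → after 1×micro: 18 ⇒ (c0=1, c1=18)
macro 3: S0 reads c1=18 → after 1×micro: 0; S1 reads c1=18 → after 1×micro: 54 ⇒ (c0=0, c1=54)
macro 4: S0 reads c1=54 → after 1×micro: 1; S1 reads c1=54 → after 1×micro: 162 ⇒ (c0=1, c1=162)

S0 state at macro-step 4 = 1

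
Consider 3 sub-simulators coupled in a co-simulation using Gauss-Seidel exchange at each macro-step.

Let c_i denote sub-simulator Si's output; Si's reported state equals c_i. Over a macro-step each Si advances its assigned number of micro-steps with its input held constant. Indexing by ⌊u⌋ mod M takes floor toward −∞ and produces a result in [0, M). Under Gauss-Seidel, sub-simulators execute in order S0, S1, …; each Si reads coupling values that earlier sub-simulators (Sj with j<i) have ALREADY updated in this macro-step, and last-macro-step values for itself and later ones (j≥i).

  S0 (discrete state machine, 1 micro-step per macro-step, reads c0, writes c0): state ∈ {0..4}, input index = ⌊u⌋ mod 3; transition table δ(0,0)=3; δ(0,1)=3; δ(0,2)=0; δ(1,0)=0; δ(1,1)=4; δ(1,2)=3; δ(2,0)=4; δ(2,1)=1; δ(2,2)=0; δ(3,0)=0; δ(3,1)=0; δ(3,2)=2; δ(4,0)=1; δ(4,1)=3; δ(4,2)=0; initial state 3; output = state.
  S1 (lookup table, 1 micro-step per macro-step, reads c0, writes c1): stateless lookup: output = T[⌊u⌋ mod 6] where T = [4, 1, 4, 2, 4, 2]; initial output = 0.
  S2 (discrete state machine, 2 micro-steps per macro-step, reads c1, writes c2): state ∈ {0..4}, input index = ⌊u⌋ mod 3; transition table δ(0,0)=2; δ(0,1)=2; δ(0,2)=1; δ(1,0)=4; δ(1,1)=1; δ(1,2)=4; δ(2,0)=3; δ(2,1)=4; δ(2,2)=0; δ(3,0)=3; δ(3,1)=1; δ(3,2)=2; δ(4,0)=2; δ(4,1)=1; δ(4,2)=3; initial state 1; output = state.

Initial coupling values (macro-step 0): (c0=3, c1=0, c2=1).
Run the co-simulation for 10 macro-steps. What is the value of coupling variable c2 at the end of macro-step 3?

c2 at macro-step 3 = 1

macro 1: S0 reads c0=3 → after 1×micro: 0; S1 reads c0=0 → after 1×micro: 4; S2 reads c1=4 → after 2×micro: 1 ⇒ (c0=0, c1=4, c2=1)
macro 2: S0 reads c0=0 → after 1×micro: 3; S1 reads c0=3 → after 1×micro: 2; S2 reads c1=2 → after 2×micro: 3 ⇒ (c0=3, c1=2, c2=3)
macro 3: S0 reads c0=3 → after 1×micro: 0; S1 reads c0=0 → after 1×micro: 4; S2 reads c1=4 → after 2×micro: 1 ⇒ (c0=0, c1=4, c2=1)
macro 4: S0 reads c0=0 → after 1×micro: 3; S1 reads c0=3 → after 1×micro: 2; S2 reads c1=2 → after 2×micro: 3 ⇒ (c0=3, c1=2, c2=3)
macro 5: S0 reads c0=3 → after 1×micro: 0; S1 reads c0=0 → after 1×micro: 4; S2 reads c1=4 → after 2×micro: 1 ⇒ (c0=0, c1=4, c2=1)
macro 6: S0 reads c0=0 → after 1×micro: 3; S1 reads c0=3 → after 1×micro: 2; S2 reads c1=2 → after 2×micro: 3 ⇒ (c0=3, c1=2, c2=3)
macro 7: S0 reads c0=3 → after 1×micro: 0; S1 reads c0=0 → after 1×micro: 4; S2 reads c1=4 → after 2×micro: 1 ⇒ (c0=0, c1=4, c2=1)
macro 8: S0 reads c0=0 → after 1×micro: 3; S1 reads c0=3 → after 1×micro: 2; S2 reads c1=2 → after 2×micro: 3 ⇒ (c0=3, c1=2, c2=3)
macro 9: S0 reads c0=3 → after 1×micro: 0; S1 reads c0=0 → after 1×micro: 4; S2 reads c1=4 → after 2×micro: 1 ⇒ (c0=0, c1=4, c2=1)
macro 10: S0 reads c0=0 → after 1×micro: 3; S1 reads c0=3 → after 1×micro: 2; S2 reads c1=2 → after 2×micro: 3 ⇒ (c0=3, c1=2, c2=3)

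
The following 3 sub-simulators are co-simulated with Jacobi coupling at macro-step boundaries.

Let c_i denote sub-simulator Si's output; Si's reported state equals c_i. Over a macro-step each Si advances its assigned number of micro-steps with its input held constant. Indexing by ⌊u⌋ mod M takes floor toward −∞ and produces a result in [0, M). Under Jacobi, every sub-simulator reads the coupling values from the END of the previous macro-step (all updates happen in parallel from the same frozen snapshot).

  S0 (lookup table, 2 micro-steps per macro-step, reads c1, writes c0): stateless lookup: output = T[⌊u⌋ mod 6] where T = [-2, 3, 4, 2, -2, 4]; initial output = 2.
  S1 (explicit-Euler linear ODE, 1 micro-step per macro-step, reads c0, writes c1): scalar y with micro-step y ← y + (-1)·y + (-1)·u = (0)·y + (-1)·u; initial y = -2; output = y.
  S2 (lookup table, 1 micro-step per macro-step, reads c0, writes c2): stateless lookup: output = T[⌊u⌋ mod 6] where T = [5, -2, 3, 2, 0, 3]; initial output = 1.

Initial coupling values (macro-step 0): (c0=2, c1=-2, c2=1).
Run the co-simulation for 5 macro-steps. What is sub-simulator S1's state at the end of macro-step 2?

macro 1: S0 reads c1=-2 → after 2×micro: -2; S1 reads c0=2 → after 1×micro: -2; S2 reads c0=2 → after 1×micro: 3 ⇒ (c0=-2, c1=-2, c2=3)
macro 2: S0 reads c1=-2 → after 2×micro: -2; S1 reads c0=-2 → after 1×micro: 2; S2 reads c0=-2 → after 1×micro: 0 ⇒ (c0=-2, c1=2, c2=0)
macro 3: S0 reads c1=2 → after 2×micro: 4; S1 reads c0=-2 → after 1×micro: 2; S2 reads c0=-2 → after 1×micro: 0 ⇒ (c0=4, c1=2, c2=0)
macro 4: S0 reads c1=2 → after 2×micro: 4; S1 reads c0=4 → after 1×micro: -4; S2 reads c0=4 → after 1×micro: 0 ⇒ (c0=4, c1=-4, c2=0)
macro 5: S0 reads c1=-4 → after 2×micro: 4; S1 reads c0=4 → after 1×micro: -4; S2 reads c0=4 → after 1×micro: 0 ⇒ (c0=4, c1=-4, c2=0)

S1 state at macro-step 2 = 2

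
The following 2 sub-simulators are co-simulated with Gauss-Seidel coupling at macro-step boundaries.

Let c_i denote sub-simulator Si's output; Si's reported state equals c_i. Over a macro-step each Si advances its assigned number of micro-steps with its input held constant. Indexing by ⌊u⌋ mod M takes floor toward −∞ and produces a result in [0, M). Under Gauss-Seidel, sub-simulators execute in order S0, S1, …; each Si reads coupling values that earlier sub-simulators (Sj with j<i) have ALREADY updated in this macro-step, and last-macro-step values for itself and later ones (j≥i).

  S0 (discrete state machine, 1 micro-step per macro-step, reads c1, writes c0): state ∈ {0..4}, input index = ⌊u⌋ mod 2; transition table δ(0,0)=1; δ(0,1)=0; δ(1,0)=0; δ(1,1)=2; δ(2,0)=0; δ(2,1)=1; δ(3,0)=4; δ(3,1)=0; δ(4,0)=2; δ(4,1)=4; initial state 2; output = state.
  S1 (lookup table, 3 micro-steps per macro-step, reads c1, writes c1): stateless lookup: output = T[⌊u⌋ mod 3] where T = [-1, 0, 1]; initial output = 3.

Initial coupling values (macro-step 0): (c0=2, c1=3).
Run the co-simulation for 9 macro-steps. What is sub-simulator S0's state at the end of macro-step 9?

S0 state at macro-step 9 = 1

macro 1: S0 reads c1=3 → after 1×micro: 1; S1 reads c1=3 → after 3×micro: -1 ⇒ (c0=1, c1=-1)
macro 2: S0 reads c1=-1 → after 1×micro: 2; S1 reads c1=-1 → after 3×micro: 1 ⇒ (c0=2, c1=1)
macro 3: S0 reads c1=1 → after 1×micro: 1; S1 reads c1=1 → after 3×micro: 0 ⇒ (c0=1, c1=0)
macro 4: S0 reads c1=0 → after 1×micro: 0; S1 reads c1=0 → after 3×micro: -1 ⇒ (c0=0, c1=-1)
macro 5: S0 reads c1=-1 → after 1×micro: 0; S1 reads c1=-1 → after 3×micro: 1 ⇒ (c0=0, c1=1)
macro 6: S0 reads c1=1 → after 1×micro: 0; S1 reads c1=1 → after 3×micro: 0 ⇒ (c0=0, c1=0)
macro 7: S0 reads c1=0 → after 1×micro: 1; S1 reads c1=0 → after 3×micro: -1 ⇒ (c0=1, c1=-1)
macro 8: S0 reads c1=-1 → after 1×micro: 2; S1 reads c1=-1 → after 3×micro: 1 ⇒ (c0=2, c1=1)
macro 9: S0 reads c1=1 → after 1×micro: 1; S1 reads c1=1 → after 3×micro: 0 ⇒ (c0=1, c1=0)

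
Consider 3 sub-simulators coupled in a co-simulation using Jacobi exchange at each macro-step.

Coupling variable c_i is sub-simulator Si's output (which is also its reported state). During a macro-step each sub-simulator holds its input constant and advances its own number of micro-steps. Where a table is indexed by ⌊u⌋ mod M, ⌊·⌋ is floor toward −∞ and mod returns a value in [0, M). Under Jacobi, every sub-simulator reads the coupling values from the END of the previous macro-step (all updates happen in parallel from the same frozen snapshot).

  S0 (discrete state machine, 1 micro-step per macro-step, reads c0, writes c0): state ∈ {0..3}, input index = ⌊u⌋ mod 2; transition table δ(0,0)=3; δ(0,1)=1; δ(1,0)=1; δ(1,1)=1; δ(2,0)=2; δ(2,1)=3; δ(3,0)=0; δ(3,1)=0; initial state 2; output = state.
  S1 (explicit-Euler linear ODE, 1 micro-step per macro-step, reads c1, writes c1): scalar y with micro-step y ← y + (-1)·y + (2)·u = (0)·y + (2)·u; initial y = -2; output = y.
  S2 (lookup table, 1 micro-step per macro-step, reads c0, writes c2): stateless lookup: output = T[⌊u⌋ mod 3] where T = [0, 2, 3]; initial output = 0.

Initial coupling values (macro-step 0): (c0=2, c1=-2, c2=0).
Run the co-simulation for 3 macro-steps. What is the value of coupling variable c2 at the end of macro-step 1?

macro 1: S0 reads c0=2 → after 1×micro: 2; S1 reads c1=-2 → after 1×micro: -4; S2 reads c0=2 → after 1×micro: 3 ⇒ (c0=2, c1=-4, c2=3)
macro 2: S0 reads c0=2 → after 1×micro: 2; S1 reads c1=-4 → after 1×micro: -8; S2 reads c0=2 → after 1×micro: 3 ⇒ (c0=2, c1=-8, c2=3)
macro 3: S0 reads c0=2 → after 1×micro: 2; S1 reads c1=-8 → after 1×micro: -16; S2 reads c0=2 → after 1×micro: 3 ⇒ (c0=2, c1=-16, c2=3)

c2 at macro-step 1 = 3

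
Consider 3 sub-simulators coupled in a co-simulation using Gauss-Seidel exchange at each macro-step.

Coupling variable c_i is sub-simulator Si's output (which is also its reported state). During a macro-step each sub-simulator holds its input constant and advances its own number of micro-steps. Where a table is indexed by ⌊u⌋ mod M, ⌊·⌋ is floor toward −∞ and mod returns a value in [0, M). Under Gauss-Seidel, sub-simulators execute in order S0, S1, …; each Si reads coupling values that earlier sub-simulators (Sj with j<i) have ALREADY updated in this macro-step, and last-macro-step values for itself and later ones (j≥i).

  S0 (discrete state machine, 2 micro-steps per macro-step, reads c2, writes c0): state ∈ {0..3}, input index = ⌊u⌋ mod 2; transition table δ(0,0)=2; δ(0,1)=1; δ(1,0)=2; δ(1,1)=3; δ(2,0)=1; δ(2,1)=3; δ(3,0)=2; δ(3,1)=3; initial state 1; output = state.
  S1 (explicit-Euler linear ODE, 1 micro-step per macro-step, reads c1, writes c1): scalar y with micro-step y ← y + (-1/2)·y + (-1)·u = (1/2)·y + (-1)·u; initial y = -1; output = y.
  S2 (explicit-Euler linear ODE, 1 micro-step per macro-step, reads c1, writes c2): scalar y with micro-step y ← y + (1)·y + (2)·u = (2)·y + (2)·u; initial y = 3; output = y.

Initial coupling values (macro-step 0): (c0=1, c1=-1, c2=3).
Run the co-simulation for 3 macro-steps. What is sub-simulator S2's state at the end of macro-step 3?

macro 1: S0 reads c2=3 → after 2×micro: 3; S1 reads c1=-1 → after 1×micro: 1/2; S2 reads c1=1/2 → after 1×micro: 7 ⇒ (c0=3, c1=1/2, c2=7)
macro 2: S0 reads c2=7 → after 2×micro: 3; S1 reads c1=1/2 → after 1×micro: -1/4; S2 reads c1=-1/4 → after 1×micro: 27/2 ⇒ (c0=3, c1=-1/4, c2=27/2)
macro 3: S0 reads c2=27/2 → after 2×micro: 3; S1 reads c1=-1/4 → after 1×micro: 1/8; S2 reads c1=1/8 → after 1×micro: 109/4 ⇒ (c0=3, c1=1/8, c2=109/4)

S2 state at macro-step 3 = 109/4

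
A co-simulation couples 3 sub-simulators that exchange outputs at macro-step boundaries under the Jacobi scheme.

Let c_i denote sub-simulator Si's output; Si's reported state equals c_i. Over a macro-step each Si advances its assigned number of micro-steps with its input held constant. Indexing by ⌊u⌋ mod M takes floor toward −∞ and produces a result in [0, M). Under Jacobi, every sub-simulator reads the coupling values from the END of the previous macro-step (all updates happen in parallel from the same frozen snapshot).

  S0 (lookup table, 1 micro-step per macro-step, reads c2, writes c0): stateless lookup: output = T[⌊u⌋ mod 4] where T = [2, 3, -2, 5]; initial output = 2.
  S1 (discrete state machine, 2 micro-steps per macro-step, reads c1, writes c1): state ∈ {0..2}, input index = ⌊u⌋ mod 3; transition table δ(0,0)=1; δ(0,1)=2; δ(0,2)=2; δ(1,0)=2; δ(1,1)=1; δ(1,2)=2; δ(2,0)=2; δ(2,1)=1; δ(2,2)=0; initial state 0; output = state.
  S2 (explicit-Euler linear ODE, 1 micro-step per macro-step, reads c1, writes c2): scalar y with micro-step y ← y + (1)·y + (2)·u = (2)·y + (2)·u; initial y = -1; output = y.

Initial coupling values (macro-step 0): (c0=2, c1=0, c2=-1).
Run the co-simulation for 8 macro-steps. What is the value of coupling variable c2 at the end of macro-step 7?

macro 1: S0 reads c2=-1 → after 1×micro: 5; S1 reads c1=0 → after 2×micro: 2; S2 reads c1=0 → after 1×micro: -2 ⇒ (c0=5, c1=2, c2=-2)
macro 2: S0 reads c2=-2 → after 1×micro: -2; S1 reads c1=2 → after 2×micro: 2; S2 reads c1=2 → after 1×micro: 0 ⇒ (c0=-2, c1=2, c2=0)
macro 3: S0 reads c2=0 → after 1×micro: 2; S1 reads c1=2 → after 2×micro: 2; S2 reads c1=2 → after 1×micro: 4 ⇒ (c0=2, c1=2, c2=4)
macro 4: S0 reads c2=4 → after 1×micro: 2; S1 reads c1=2 → after 2×micro: 2; S2 reads c1=2 → after 1×micro: 12 ⇒ (c0=2, c1=2, c2=12)
macro 5: S0 reads c2=12 → after 1×micro: 2; S1 reads c1=2 → after 2×micro: 2; S2 reads c1=2 → after 1×micro: 28 ⇒ (c0=2, c1=2, c2=28)
macro 6: S0 reads c2=28 → after 1×micro: 2; S1 reads c1=2 → after 2×micro: 2; S2 reads c1=2 → after 1×micro: 60 ⇒ (c0=2, c1=2, c2=60)
macro 7: S0 reads c2=60 → after 1×micro: 2; S1 reads c1=2 → after 2×micro: 2; S2 reads c1=2 → after 1×micro: 124 ⇒ (c0=2, c1=2, c2=124)
macro 8: S0 reads c2=124 → after 1×micro: 2; S1 reads c1=2 → after 2×micro: 2; S2 reads c1=2 → after 1×micro: 252 ⇒ (c0=2, c1=2, c2=252)

c2 at macro-step 7 = 124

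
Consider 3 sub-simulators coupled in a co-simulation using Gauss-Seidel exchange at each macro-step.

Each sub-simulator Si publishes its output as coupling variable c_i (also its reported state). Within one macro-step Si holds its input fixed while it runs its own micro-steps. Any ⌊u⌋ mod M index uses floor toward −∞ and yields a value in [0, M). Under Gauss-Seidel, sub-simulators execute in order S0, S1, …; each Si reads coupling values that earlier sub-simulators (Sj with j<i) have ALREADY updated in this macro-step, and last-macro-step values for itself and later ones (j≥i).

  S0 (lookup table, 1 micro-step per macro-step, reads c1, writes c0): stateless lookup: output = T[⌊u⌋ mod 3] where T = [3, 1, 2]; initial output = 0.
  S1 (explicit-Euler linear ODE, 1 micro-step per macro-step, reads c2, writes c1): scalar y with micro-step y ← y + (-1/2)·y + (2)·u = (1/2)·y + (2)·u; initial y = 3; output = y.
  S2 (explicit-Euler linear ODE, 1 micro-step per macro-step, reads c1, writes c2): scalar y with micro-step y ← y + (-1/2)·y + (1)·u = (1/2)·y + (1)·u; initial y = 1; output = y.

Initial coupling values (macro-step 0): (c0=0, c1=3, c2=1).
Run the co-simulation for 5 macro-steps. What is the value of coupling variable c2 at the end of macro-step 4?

c2 at macro-step 4 = 1597/16

macro 1: S0 reads c1=3 → after 1×micro: 3; S1 reads c2=1 → after 1×micro: 7/2; S2 reads c1=7/2 → after 1×micro: 4 ⇒ (c0=3, c1=7/2, c2=4)
macro 2: S0 reads c1=7/2 → after 1×micro: 3; S1 reads c2=4 → after 1×micro: 39/4; S2 reads c1=39/4 → after 1×micro: 47/4 ⇒ (c0=3, c1=39/4, c2=47/4)
macro 3: S0 reads c1=39/4 → after 1×micro: 3; S1 reads c2=47/4 → after 1×micro: 227/8; S2 reads c1=227/8 → after 1×micro: 137/4 ⇒ (c0=3, c1=227/8, c2=137/4)
macro 4: S0 reads c1=227/8 → after 1×micro: 1; S1 reads c2=137/4 → after 1×micro: 1323/16; S2 reads c1=1323/16 → after 1×micro: 1597/16 ⇒ (c0=1, c1=1323/16, c2=1597/16)
macro 5: S0 reads c1=1323/16 → after 1×micro: 1; S1 reads c2=1597/16 → after 1×micro: 7711/32; S2 reads c1=7711/32 → after 1×micro: 2327/8 ⇒ (c0=1, c1=7711/32, c2=2327/8)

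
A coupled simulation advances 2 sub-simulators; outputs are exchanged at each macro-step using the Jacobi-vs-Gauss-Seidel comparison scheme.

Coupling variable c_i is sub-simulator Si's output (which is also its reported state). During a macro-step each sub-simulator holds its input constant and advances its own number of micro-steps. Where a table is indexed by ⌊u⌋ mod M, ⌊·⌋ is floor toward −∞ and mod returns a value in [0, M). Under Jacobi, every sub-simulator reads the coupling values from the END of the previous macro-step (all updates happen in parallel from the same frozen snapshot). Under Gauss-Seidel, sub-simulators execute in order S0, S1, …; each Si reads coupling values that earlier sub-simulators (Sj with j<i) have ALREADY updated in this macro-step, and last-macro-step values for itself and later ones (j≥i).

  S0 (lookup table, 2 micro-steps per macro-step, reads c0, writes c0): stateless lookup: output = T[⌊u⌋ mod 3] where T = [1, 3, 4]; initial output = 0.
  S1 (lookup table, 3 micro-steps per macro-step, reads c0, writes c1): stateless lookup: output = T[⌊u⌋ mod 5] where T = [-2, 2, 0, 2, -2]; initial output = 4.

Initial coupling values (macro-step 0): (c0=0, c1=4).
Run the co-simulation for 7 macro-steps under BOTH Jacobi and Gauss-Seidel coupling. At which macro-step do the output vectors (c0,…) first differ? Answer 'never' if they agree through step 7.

[Jacobi] macro 1: S0 reads c0=0 → after 2×micro: 1; S1 reads c0=0 → after 3×micro: -2 ⇒ (c0=1, c1=-2)
[Jacobi] macro 2: S0 reads c0=1 → after 2×micro: 3; S1 reads c0=1 → after 3×micro: 2 ⇒ (c0=3, c1=2)
[Jacobi] macro 3: S0 reads c0=3 → after 2×micro: 1; S1 reads c0=3 → after 3×micro: 2 ⇒ (c0=1, c1=2)
[Jacobi] macro 4: S0 reads c0=1 → after 2×micro: 3; S1 reads c0=1 → after 3×micro: 2 ⇒ (c0=3, c1=2)
[Jacobi] macro 5: S0 reads c0=3 → after 2×micro: 1; S1 reads c0=3 → after 3×micro: 2 ⇒ (c0=1, c1=2)
[Jacobi] macro 6: S0 reads c0=1 → after 2×micro: 3; S1 reads c0=1 → after 3×micro: 2 ⇒ (c0=3, c1=2)
[Jacobi] macro 7: S0 reads c0=3 → after 2×micro: 1; S1 reads c0=3 → after 3×micro: 2 ⇒ (c0=1, c1=2)
[Gauss-Seidel] macro 1: S0 reads c0=0 → after 2×micro: 1; S1 reads c0=1 → after 3×micro: 2 ⇒ (c0=1, c1=2)
[Gauss-Seidel] macro 2: S0 reads c0=1 → after 2×micro: 3; S1 reads c0=3 → after 3×micro: 2 ⇒ (c0=3, c1=2)
[Gauss-Seidel] macro 3: S0 reads c0=3 → after 2×micro: 1; S1 reads c0=1 → after 3×micro: 2 ⇒ (c0=1, c1=2)
[Gauss-Seidel] macro 4: S0 reads c0=1 → after 2×micro: 3; S1 reads c0=3 → after 3×micro: 2 ⇒ (c0=3, c1=2)
[Gauss-Seidel] macro 5: S0 reads c0=3 → after 2×micro: 1; S1 reads c0=1 → after 3×micro: 2 ⇒ (c0=1, c1=2)
[Gauss-Seidel] macro 6: S0 reads c0=1 → after 2×micro: 3; S1 reads c0=3 → after 3×micro: 2 ⇒ (c0=3, c1=2)
[Gauss-Seidel] macro 7: S0 reads c0=3 → after 2×micro: 1; S1 reads c0=1 → after 3×micro: 2 ⇒ (c0=1, c1=2)

first divergence at macro-step: 1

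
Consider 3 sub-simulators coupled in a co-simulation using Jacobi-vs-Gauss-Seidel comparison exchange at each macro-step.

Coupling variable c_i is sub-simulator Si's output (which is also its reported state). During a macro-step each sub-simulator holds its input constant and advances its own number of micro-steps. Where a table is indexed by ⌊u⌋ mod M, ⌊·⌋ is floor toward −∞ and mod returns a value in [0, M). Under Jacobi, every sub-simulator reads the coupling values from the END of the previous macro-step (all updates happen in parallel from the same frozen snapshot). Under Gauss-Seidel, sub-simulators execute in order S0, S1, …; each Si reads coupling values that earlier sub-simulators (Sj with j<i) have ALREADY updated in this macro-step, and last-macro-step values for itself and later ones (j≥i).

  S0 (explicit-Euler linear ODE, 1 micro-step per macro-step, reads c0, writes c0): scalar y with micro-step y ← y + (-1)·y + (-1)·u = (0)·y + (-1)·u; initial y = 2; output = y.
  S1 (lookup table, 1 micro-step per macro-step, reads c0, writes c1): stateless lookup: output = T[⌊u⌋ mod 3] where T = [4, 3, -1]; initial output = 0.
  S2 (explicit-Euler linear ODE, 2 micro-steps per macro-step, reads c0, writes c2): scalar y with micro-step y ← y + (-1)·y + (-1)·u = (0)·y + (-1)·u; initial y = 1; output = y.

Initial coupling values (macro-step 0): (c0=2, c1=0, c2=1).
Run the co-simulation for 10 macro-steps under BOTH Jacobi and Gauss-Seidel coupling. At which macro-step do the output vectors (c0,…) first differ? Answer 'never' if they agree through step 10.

[Jacobi] macro 1: S0 reads c0=2 → after 1×micro: -2; S1 reads c0=2 → after 1×micro: -1; S2 reads c0=2 → after 2×micro: -2 ⇒ (c0=-2, c1=-1, c2=-2)
[Jacobi] macro 2: S0 reads c0=-2 → after 1×micro: 2; S1 reads c0=-2 → after 1×micro: 3; S2 reads c0=-2 → after 2×micro: 2 ⇒ (c0=2, c1=3, c2=2)
[Jacobi] macro 3: S0 reads c0=2 → after 1×micro: -2; S1 reads c0=2 → after 1×micro: -1; S2 reads c0=2 → after 2×micro: -2 ⇒ (c0=-2, c1=-1, c2=-2)
[Jacobi] macro 4: S0 reads c0=-2 → after 1×micro: 2; S1 reads c0=-2 → after 1×micro: 3; S2 reads c0=-2 → after 2×micro: 2 ⇒ (c0=2, c1=3, c2=2)
[Jacobi] macro 5: S0 reads c0=2 → after 1×micro: -2; S1 reads c0=2 → after 1×micro: -1; S2 reads c0=2 → after 2×micro: -2 ⇒ (c0=-2, c1=-1, c2=-2)
[Jacobi] macro 6: S0 reads c0=-2 → after 1×micro: 2; S1 reads c0=-2 → after 1×micro: 3; S2 reads c0=-2 → after 2×micro: 2 ⇒ (c0=2, c1=3, c2=2)
[Jacobi] macro 7: S0 reads c0=2 → after 1×micro: -2; S1 reads c0=2 → after 1×micro: -1; S2 reads c0=2 → after 2×micro: -2 ⇒ (c0=-2, c1=-1, c2=-2)
[Jacobi] macro 8: S0 reads c0=-2 → after 1×micro: 2; S1 reads c0=-2 → after 1×micro: 3; S2 reads c0=-2 → after 2×micro: 2 ⇒ (c0=2, c1=3, c2=2)
[Jacobi] macro 9: S0 reads c0=2 → after 1×micro: -2; S1 reads c0=2 → after 1×micro: -1; S2 reads c0=2 → after 2×micro: -2 ⇒ (c0=-2, c1=-1, c2=-2)
[Jacobi] macro 10: S0 reads c0=-2 → after 1×micro: 2; S1 reads c0=-2 → after 1×micro: 3; S2 reads c0=-2 → after 2×micro: 2 ⇒ (c0=2, c1=3, c2=2)
[Gauss-Seidel] macro 1: S0 reads c0=2 → after 1×micro: -2; S1 reads c0=-2 → after 1×micro: 3; S2 reads c0=-2 → after 2×micro: 2 ⇒ (c0=-2, c1=3, c2=2)
[Gauss-Seidel] macro 2: S0 reads c0=-2 → after 1×micro: 2; S1 reads c0=2 → after 1×micro: -1; S2 reads c0=2 → after 2×micro: -2 ⇒ (c0=2, c1=-1, c2=-2)
[Gauss-Seidel] macro 3: S0 reads c0=2 → after 1×micro: -2; S1 reads c0=-2 → after 1×micro: 3; S2 reads c0=-2 → after 2×micro: 2 ⇒ (c0=-2, c1=3, c2=2)
[Gauss-Seidel] macro 4: S0 reads c0=-2 → after 1×micro: 2; S1 reads c0=2 → after 1×micro: -1; S2 reads c0=2 → after 2×micro: -2 ⇒ (c0=2, c1=-1, c2=-2)
[Gauss-Seidel] macro 5: S0 reads c0=2 → after 1×micro: -2; S1 reads c0=-2 → after 1×micro: 3; S2 reads c0=-2 → after 2×micro: 2 ⇒ (c0=-2, c1=3, c2=2)
[Gauss-Seidel] macro 6: S0 reads c0=-2 → after 1×micro: 2; S1 reads c0=2 → after 1×micro: -1; S2 reads c0=2 → after 2×micro: -2 ⇒ (c0=2, c1=-1, c2=-2)
[Gauss-Seidel] macro 7: S0 reads c0=2 → after 1×micro: -2; S1 reads c0=-2 → after 1×micro: 3; S2 reads c0=-2 → after 2×micro: 2 ⇒ (c0=-2, c1=3, c2=2)
[Gauss-Seidel] macro 8: S0 reads c0=-2 → after 1×micro: 2; S1 reads c0=2 → after 1×micro: -1; S2 reads c0=2 → after 2×micro: -2 ⇒ (c0=2, c1=-1, c2=-2)
[Gauss-Seidel] macro 9: S0 reads c0=2 → after 1×micro: -2; S1 reads c0=-2 → after 1×micro: 3; S2 reads c0=-2 → after 2×micro: 2 ⇒ (c0=-2, c1=3, c2=2)
[Gauss-Seidel] macro 10: S0 reads c0=-2 → after 1×micro: 2; S1 reads c0=2 → after 1×micro: -1; S2 reads c0=2 → after 2×micro: -2 ⇒ (c0=2, c1=-1, c2=-2)

first divergence at macro-step: 1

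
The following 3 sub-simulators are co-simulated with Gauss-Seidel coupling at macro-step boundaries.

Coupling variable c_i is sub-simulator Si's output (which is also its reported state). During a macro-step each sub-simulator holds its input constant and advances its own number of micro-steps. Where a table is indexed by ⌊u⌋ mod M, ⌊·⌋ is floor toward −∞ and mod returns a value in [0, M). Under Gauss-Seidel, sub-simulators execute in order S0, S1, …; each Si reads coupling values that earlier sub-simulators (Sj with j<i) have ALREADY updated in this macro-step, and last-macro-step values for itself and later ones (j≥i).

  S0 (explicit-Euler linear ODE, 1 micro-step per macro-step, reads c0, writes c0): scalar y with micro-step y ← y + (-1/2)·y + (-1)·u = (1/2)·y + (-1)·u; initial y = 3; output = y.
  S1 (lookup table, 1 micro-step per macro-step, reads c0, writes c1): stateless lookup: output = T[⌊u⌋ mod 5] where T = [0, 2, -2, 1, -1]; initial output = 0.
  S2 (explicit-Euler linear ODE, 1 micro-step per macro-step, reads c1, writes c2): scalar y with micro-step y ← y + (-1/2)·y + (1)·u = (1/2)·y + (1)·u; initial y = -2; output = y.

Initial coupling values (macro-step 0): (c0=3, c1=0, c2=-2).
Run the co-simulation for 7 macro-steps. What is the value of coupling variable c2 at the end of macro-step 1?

macro 1: S0 reads c0=3 → after 1×micro: -3/2; S1 reads c0=-3/2 → after 1×micro: 1; S2 reads c1=1 → after 1×micro: 0 ⇒ (c0=-3/2, c1=1, c2=0)
macro 2: S0 reads c0=-3/2 → after 1×micro: 3/4; S1 reads c0=3/4 → after 1×micro: 0; S2 reads c1=0 → after 1×micro: 0 ⇒ (c0=3/4, c1=0, c2=0)
macro 3: S0 reads c0=3/4 → after 1×micro: -3/8; S1 reads c0=-3/8 → after 1×micro: -1; S2 reads c1=-1 → after 1×micro: -1 ⇒ (c0=-3/8, c1=-1, c2=-1)
macro 4: S0 reads c0=-3/8 → after 1×micro: 3/16; S1 reads c0=3/16 → after 1×micro: 0; S2 reads c1=0 → after 1×micro: -1/2 ⇒ (c0=3/16, c1=0, c2=-1/2)
macro 5: S0 reads c0=3/16 → after 1×micro: -3/32; S1 reads c0=-3/32 → after 1×micro: -1; S2 reads c1=-1 → after 1×micro: -5/4 ⇒ (c0=-3/32, c1=-1, c2=-5/4)
macro 6: S0 reads c0=-3/32 → after 1×micro: 3/64; S1 reads c0=3/64 → after 1×micro: 0; S2 reads c1=0 → after 1×micro: -5/8 ⇒ (c0=3/64, c1=0, c2=-5/8)
macro 7: S0 reads c0=3/64 → after 1×micro: -3/128; S1 reads c0=-3/128 → after 1×micro: -1; S2 reads c1=-1 → after 1×micro: -21/16 ⇒ (c0=-3/128, c1=-1, c2=-21/16)

c2 at macro-step 1 = 0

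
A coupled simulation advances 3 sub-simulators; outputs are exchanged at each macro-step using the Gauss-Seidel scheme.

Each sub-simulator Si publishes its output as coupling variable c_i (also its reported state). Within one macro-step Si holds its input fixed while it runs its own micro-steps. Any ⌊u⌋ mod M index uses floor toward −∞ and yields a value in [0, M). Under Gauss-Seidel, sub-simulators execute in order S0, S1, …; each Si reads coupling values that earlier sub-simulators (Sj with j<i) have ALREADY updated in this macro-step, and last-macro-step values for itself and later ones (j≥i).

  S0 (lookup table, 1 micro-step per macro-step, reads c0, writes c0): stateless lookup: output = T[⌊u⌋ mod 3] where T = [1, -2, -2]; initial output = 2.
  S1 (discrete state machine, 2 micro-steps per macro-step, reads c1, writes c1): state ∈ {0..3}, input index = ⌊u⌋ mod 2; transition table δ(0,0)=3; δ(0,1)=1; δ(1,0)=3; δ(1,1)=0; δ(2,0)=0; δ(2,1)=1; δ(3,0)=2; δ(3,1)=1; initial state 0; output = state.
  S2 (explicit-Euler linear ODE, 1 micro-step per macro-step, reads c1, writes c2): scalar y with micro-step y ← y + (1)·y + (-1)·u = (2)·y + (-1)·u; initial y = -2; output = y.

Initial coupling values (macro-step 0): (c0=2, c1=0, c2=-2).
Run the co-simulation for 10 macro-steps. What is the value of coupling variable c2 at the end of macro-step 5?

macro 1: S0 reads c0=2 → after 1×micro: -2; S1 reads c1=0 → after 2×micro: 2; S2 reads c1=2 → after 1×micro: -6 ⇒ (c0=-2, c1=2, c2=-6)
macro 2: S0 reads c0=-2 → after 1×micro: -2; S1 reads c1=2 → after 2×micro: 3; S2 reads c1=3 → after 1×micro: -15 ⇒ (c0=-2, c1=3, c2=-15)
macro 3: S0 reads c0=-2 → after 1×micro: -2; S1 reads c1=3 → after 2×micro: 0; S2 reads c1=0 → after 1×micro: -30 ⇒ (c0=-2, c1=0, c2=-30)
macro 4: S0 reads c0=-2 → after 1×micro: -2; S1 reads c1=0 → after 2×micro: 2; S2 reads c1=2 → after 1×micro: -62 ⇒ (c0=-2, c1=2, c2=-62)
macro 5: S0 reads c0=-2 → after 1×micro: -2; S1 reads c1=2 → after 2×micro: 3; S2 reads c1=3 → after 1×micro: -127 ⇒ (c0=-2, c1=3, c2=-127)
macro 6: S0 reads c0=-2 → after 1×micro: -2; S1 reads c1=3 → after 2×micro: 0; S2 reads c1=0 → after 1×micro: -254 ⇒ (c0=-2, c1=0, c2=-254)
macro 7: S0 reads c0=-2 → after 1×micro: -2; S1 reads c1=0 → after 2×micro: 2; S2 reads c1=2 → after 1×micro: -510 ⇒ (c0=-2, c1=2, c2=-510)
macro 8: S0 reads c0=-2 → after 1×micro: -2; S1 reads c1=2 → after 2×micro: 3; S2 reads c1=3 → after 1×micro: -1023 ⇒ (c0=-2, c1=3, c2=-1023)
macro 9: S0 reads c0=-2 → after 1×micro: -2; S1 reads c1=3 → after 2×micro: 0; S2 reads c1=0 → after 1×micro: -2046 ⇒ (c0=-2, c1=0, c2=-2046)
macro 10: S0 reads c0=-2 → after 1×micro: -2; S1 reads c1=0 → after 2×micro: 2; S2 reads c1=2 → after 1×micro: -4094 ⇒ (c0=-2, c1=2, c2=-4094)

c2 at macro-step 5 = -127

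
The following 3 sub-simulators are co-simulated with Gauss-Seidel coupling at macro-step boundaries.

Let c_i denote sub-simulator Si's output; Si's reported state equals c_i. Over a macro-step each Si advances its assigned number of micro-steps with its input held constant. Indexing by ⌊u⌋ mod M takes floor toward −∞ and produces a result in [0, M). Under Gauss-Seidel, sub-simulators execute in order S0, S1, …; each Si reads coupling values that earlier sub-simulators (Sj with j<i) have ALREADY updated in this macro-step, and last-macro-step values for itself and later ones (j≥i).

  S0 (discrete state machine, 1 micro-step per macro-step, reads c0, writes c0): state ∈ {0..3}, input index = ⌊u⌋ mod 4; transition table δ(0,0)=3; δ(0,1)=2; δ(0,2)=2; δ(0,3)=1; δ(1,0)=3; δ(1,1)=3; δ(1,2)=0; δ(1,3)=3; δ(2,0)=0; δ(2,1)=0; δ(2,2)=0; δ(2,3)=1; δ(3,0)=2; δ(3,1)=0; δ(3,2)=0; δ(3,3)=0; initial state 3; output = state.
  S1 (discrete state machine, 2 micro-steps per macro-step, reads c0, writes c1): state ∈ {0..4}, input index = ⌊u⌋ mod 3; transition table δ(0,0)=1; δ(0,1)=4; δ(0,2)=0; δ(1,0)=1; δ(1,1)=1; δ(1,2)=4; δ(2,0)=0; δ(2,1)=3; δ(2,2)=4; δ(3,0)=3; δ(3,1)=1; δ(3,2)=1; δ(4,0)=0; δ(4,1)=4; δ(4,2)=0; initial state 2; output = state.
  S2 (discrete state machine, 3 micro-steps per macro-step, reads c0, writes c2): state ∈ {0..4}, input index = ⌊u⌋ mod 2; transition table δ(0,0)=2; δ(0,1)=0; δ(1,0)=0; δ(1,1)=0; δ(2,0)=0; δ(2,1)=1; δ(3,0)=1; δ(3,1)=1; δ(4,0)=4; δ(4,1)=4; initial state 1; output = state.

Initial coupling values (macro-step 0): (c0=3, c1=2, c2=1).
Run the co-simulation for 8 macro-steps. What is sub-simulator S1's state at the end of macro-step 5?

macro 1: S0 reads c0=3 → after 1×micro: 0; S1 reads c0=0 → after 2×micro: 1; S2 reads c0=0 → after 3×micro: 0 ⇒ (c0=0, c1=1, c2=0)
macro 2: S0 reads c0=0 → after 1×micro: 3; S1 reads c0=3 → after 2×micro: 1; S2 reads c0=3 → after 3×micro: 0 ⇒ (c0=3, c1=1, c2=0)
macro 3: S0 reads c0=3 → after 1×micro: 0; S1 reads c0=0 → after 2×micro: 1; S2 reads c0=0 → after 3×micro: 2 ⇒ (c0=0, c1=1, c2=2)
macro 4: S0 reads c0=0 → after 1×micro: 3; S1 reads c0=3 → after 2×micro: 1; S2 reads c0=3 → after 3×micro: 0 ⇒ (c0=3, c1=1, c2=0)
macro 5: S0 reads c0=3 → after 1×micro: 0; S1 reads c0=0 → after 2×micro: 1; S2 reads c0=0 → after 3×micro: 2 ⇒ (c0=0, c1=1, c2=2)
macro 6: S0 reads c0=0 → after 1×micro: 3; S1 reads c0=3 → after 2×micro: 1; S2 reads c0=3 → after 3×micro: 0 ⇒ (c0=3, c1=1, c2=0)
macro 7: S0 reads c0=3 → after 1×micro: 0; S1 reads c0=0 → after 2×micro: 1; S2 reads c0=0 → after 3×micro: 2 ⇒ (c0=0, c1=1, c2=2)
macro 8: S0 reads c0=0 → after 1×micro: 3; S1 reads c0=3 → after 2×micro: 1; S2 reads c0=3 → after 3×micro: 0 ⇒ (c0=3, c1=1, c2=0)

S1 state at macro-step 5 = 1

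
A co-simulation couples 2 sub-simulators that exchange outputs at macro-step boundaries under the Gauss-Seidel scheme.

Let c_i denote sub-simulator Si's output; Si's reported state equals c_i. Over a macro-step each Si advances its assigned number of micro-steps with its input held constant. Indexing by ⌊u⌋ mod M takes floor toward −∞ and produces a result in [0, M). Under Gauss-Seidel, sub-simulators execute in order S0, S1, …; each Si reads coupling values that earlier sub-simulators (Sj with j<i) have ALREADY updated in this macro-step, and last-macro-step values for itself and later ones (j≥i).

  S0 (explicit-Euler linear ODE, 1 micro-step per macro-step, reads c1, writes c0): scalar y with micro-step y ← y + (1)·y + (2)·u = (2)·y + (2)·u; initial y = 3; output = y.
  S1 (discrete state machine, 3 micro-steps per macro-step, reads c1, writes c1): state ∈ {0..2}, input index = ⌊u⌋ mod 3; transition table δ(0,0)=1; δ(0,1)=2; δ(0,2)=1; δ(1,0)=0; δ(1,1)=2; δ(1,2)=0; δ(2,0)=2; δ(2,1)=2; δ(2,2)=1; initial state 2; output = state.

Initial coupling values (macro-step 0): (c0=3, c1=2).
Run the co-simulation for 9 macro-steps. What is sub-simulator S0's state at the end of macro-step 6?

S0 state at macro-step 6 = 402

macro 1: S0 reads c1=2 → after 1×micro: 10; S1 reads c1=2 → after 3×micro: 1 ⇒ (c0=10, c1=1)
macro 2: S0 reads c1=1 → after 1×micro: 22; S1 reads c1=1 → after 3×micro: 2 ⇒ (c0=22, c1=2)
macro 3: S0 reads c1=2 → after 1×micro: 48; S1 reads c1=2 → after 3×micro: 1 ⇒ (c0=48, c1=1)
macro 4: S0 reads c1=1 → after 1×micro: 98; S1 reads c1=1 → after 3×micro: 2 ⇒ (c0=98, c1=2)
macro 5: S0 reads c1=2 → after 1×micro: 200; S1 reads c1=2 → after 3×micro: 1 ⇒ (c0=200, c1=1)
macro 6: S0 reads c1=1 → after 1×micro: 402; S1 reads c1=1 → after 3×micro: 2 ⇒ (c0=402, c1=2)
macro 7: S0 reads c1=2 → after 1×micro: 808; S1 reads c1=2 → after 3×micro: 1 ⇒ (c0=808, c1=1)
macro 8: S0 reads c1=1 → after 1×micro: 1618; S1 reads c1=1 → after 3×micro: 2 ⇒ (c0=1618, c1=2)
macro 9: S0 reads c1=2 → after 1×micro: 3240; S1 reads c1=2 → after 3×micro: 1 ⇒ (c0=3240, c1=1)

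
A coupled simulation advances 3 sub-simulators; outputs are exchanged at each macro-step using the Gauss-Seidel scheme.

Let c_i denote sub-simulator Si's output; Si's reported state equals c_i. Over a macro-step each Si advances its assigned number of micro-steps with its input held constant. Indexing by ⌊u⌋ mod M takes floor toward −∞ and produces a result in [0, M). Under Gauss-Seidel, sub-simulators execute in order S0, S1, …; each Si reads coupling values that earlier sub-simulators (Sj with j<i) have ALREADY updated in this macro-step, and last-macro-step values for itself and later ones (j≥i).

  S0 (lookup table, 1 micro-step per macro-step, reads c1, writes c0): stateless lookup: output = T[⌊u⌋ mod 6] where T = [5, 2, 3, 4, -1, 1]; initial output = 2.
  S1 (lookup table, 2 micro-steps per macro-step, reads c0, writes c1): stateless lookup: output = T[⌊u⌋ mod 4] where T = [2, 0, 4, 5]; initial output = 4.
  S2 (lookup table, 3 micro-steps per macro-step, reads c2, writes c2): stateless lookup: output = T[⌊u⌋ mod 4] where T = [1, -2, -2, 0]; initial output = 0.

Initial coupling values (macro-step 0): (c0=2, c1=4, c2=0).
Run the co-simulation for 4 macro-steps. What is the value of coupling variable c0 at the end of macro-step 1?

macro 1: S0 reads c1=4 → after 1×micro: -1; S1 reads c0=-1 → after 2×micro: 5; S2 reads c2=0 → after 3×micro: 1 ⇒ (c0=-1, c1=5, c2=1)
macro 2: S0 reads c1=5 → after 1×micro: 1; S1 reads c0=1 → after 2×micro: 0; S2 reads c2=1 → after 3×micro: -2 ⇒ (c0=1, c1=0, c2=-2)
macro 3: S0 reads c1=0 → after 1×micro: 5; S1 reads c0=5 → after 2×micro: 0; S2 reads c2=-2 → after 3×micro: -2 ⇒ (c0=5, c1=0, c2=-2)
macro 4: S0 reads c1=0 → after 1×micro: 5; S1 reads c0=5 → after 2×micro: 0; S2 reads c2=-2 → after 3×micro: -2 ⇒ (c0=5, c1=0, c2=-2)

c0 at macro-step 1 = -1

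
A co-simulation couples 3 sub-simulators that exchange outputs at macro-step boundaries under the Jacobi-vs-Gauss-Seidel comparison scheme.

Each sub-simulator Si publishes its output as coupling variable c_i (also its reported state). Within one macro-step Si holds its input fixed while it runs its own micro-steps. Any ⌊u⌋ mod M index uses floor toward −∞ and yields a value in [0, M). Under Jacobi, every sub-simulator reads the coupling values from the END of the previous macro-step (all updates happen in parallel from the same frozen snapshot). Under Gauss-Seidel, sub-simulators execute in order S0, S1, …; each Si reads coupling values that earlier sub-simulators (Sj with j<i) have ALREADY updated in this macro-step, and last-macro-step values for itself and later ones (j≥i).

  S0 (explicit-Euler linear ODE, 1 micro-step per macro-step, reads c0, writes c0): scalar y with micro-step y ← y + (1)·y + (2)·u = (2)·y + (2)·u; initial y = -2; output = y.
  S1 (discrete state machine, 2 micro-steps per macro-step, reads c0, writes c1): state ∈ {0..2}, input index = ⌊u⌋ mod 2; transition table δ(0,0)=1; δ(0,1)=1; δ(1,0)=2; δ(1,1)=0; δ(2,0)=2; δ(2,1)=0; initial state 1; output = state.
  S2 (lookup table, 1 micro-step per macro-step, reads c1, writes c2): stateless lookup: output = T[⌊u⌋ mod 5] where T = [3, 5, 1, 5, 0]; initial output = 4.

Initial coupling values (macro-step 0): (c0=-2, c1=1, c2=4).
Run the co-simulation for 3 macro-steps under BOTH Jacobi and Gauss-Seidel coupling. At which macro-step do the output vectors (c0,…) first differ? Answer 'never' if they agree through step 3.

[Jacobi] macro 1: S0 reads c0=-2 → after 1×micro: -8; S1 reads c0=-2 → after 2×micro: 2; S2 reads c1=1 → after 1×micro: 5 ⇒ (c0=-8, c1=2, c2=5)
[Jacobi] macro 2: S0 reads c0=-8 → after 1×micro: -32; S1 reads c0=-8 → after 2×micro: 2; S2 reads c1=2 → after 1×micro: 1 ⇒ (c0=-32, c1=2, c2=1)
[Jacobi] macro 3: S0 reads c0=-32 → after 1×micro: -128; S1 reads c0=-32 → after 2×micro: 2; S2 reads c1=2 → after 1×micro: 1 ⇒ (c0=-128, c1=2, c2=1)
[Gauss-Seidel] macro 1: S0 reads c0=-2 → after 1×micro: -8; S1 reads c0=-8 → after 2×micro: 2; S2 reads c1=2 → after 1×micro: 1 ⇒ (c0=-8, c1=2, c2=1)
[Gauss-Seidel] macro 2: S0 reads c0=-8 → after 1×micro: -32; S1 reads c0=-32 → after 2×micro: 2; S2 reads c1=2 → after 1×micro: 1 ⇒ (c0=-32, c1=2, c2=1)
[Gauss-Seidel] macro 3: S0 reads c0=-32 → after 1×micro: -128; S1 reads c0=-128 → after 2×micro: 2; S2 reads c1=2 → after 1×micro: 1 ⇒ (c0=-128, c1=2, c2=1)

first divergence at macro-step: 1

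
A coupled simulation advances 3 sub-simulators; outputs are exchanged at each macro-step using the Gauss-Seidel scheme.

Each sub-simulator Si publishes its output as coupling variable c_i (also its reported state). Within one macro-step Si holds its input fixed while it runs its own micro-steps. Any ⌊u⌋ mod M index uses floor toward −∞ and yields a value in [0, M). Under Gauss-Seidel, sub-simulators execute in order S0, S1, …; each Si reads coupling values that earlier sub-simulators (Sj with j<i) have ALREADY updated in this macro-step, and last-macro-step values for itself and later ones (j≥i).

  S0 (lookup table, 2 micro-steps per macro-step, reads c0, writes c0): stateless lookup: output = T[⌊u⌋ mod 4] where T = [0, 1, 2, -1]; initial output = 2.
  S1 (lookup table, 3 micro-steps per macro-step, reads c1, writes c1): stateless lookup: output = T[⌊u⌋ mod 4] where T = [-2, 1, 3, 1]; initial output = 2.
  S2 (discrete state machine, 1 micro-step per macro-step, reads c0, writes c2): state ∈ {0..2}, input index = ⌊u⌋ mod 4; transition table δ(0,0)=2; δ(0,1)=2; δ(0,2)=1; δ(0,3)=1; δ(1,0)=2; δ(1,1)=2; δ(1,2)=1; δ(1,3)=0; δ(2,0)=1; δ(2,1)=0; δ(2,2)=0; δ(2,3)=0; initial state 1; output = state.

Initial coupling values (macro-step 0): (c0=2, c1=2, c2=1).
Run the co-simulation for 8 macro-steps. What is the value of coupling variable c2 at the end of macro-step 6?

macro 1: S0 reads c0=2 → after 2×micro: 2; S1 reads c1=2 → after 3×micro: 3; S2 reads c0=2 → after 1×micro: 1 ⇒ (c0=2, c1=3, c2=1)
macro 2: S0 reads c0=2 → after 2×micro: 2; S1 reads c1=3 → after 3×micro: 1; S2 reads c0=2 → after 1×micro: 1 ⇒ (c0=2, c1=1, c2=1)
macro 3: S0 reads c0=2 → after 2×micro: 2; S1 reads c1=1 → after 3×micro: 1; S2 reads c0=2 → after 1×micro: 1 ⇒ (c0=2, c1=1, c2=1)
macro 4: S0 reads c0=2 → after 2×micro: 2; S1 reads c1=1 → after 3×micro: 1; S2 reads c0=2 → after 1×micro: 1 ⇒ (c0=2, c1=1, c2=1)
macro 5: S0 reads c0=2 → after 2×micro: 2; S1 reads c1=1 → after 3×micro: 1; S2 reads c0=2 → after 1×micro: 1 ⇒ (c0=2, c1=1, c2=1)
macro 6: S0 reads c0=2 → after 2×micro: 2; S1 reads c1=1 → after 3×micro: 1; S2 reads c0=2 → after 1×micro: 1 ⇒ (c0=2, c1=1, c2=1)
macro 7: S0 reads c0=2 → after 2×micro: 2; S1 reads c1=1 → after 3×micro: 1; S2 reads c0=2 → after 1×micro: 1 ⇒ (c0=2, c1=1, c2=1)
macro 8: S0 reads c0=2 → after 2×micro: 2; S1 reads c1=1 → after 3×micro: 1; S2 reads c0=2 → after 1×micro: 1 ⇒ (c0=2, c1=1, c2=1)

c2 at macro-step 6 = 1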